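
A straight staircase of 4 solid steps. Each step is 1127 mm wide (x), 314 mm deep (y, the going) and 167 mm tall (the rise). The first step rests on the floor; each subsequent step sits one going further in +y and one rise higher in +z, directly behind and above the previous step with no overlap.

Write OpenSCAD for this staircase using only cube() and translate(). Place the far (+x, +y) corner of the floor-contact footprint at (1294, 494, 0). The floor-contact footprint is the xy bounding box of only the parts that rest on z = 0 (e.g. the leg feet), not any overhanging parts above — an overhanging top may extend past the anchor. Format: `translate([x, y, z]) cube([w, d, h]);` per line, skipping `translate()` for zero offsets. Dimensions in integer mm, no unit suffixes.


translate([167, 180, 0]) cube([1127, 314, 167]);
translate([167, 494, 167]) cube([1127, 314, 167]);
translate([167, 808, 334]) cube([1127, 314, 167]);
translate([167, 1122, 501]) cube([1127, 314, 167]);


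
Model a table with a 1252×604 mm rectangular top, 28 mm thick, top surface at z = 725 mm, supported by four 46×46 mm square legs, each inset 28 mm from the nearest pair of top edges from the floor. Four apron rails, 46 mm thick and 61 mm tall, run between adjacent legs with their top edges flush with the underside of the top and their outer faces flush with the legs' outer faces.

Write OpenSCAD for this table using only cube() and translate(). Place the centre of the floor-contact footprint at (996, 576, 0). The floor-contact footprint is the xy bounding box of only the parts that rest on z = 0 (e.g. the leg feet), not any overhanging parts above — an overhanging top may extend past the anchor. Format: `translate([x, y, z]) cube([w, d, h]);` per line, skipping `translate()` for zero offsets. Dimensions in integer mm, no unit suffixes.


translate([370, 274, 697]) cube([1252, 604, 28]);
translate([398, 302, 0]) cube([46, 46, 697]);
translate([1548, 302, 0]) cube([46, 46, 697]);
translate([398, 804, 0]) cube([46, 46, 697]);
translate([1548, 804, 0]) cube([46, 46, 697]);
translate([444, 302, 636]) cube([1104, 46, 61]);
translate([444, 804, 636]) cube([1104, 46, 61]);
translate([398, 348, 636]) cube([46, 456, 61]);
translate([1548, 348, 636]) cube([46, 456, 61]);


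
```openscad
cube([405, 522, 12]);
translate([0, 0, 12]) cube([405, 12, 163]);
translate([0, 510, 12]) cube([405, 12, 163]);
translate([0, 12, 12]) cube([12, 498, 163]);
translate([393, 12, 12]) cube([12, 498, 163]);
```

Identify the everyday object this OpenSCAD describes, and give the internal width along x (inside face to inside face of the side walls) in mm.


An open box. The internal width is 381 mm.

A 405×522 base slab with four walls standing on it — an open box. The base is 405 mm wide and the walls are 12 mm thick, so the internal width is 405 − 2 × 12 = 381 mm.


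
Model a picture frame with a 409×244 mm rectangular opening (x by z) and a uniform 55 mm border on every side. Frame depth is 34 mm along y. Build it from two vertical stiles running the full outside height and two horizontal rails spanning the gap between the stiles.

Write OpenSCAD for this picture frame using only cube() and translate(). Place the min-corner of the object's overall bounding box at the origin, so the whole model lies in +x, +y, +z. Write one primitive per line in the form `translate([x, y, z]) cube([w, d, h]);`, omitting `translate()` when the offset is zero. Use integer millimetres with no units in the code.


cube([55, 34, 354]);
translate([464, 0, 0]) cube([55, 34, 354]);
translate([55, 0, 0]) cube([409, 34, 55]);
translate([55, 0, 299]) cube([409, 34, 55]);


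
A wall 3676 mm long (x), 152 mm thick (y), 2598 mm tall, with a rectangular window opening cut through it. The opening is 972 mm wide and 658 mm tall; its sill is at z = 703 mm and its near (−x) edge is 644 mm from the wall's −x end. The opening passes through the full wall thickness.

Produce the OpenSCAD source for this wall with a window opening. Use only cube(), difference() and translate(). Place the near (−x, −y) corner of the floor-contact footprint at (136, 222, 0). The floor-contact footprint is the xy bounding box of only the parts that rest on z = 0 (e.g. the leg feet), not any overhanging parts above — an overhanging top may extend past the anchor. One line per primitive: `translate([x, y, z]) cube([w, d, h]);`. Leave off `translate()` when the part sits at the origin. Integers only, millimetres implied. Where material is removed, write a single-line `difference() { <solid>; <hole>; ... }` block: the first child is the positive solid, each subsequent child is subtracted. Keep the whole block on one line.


difference() { translate([136, 222, 0]) cube([3676, 152, 2598]); translate([780, 222, 703]) cube([972, 152, 658]); }


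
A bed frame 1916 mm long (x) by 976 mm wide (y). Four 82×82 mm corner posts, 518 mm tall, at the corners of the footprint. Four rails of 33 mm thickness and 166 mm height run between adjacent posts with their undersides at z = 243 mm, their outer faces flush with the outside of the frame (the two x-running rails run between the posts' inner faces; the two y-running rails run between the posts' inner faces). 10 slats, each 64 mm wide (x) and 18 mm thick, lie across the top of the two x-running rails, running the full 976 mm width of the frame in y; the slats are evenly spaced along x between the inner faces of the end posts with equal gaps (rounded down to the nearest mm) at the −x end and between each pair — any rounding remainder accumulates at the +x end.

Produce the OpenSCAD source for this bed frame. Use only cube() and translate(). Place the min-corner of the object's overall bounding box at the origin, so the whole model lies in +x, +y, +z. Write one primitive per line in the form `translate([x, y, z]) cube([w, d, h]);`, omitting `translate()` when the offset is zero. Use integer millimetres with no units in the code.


cube([82, 82, 518]);
translate([0, 894, 0]) cube([82, 82, 518]);
translate([1834, 0, 0]) cube([82, 82, 518]);
translate([1834, 894, 0]) cube([82, 82, 518]);
translate([82, 0, 243]) cube([1752, 33, 166]);
translate([82, 943, 243]) cube([1752, 33, 166]);
translate([0, 82, 243]) cube([33, 812, 166]);
translate([1883, 82, 243]) cube([33, 812, 166]);
translate([183, 0, 409]) cube([64, 976, 18]);
translate([348, 0, 409]) cube([64, 976, 18]);
translate([513, 0, 409]) cube([64, 976, 18]);
translate([678, 0, 409]) cube([64, 976, 18]);
translate([843, 0, 409]) cube([64, 976, 18]);
translate([1008, 0, 409]) cube([64, 976, 18]);
translate([1173, 0, 409]) cube([64, 976, 18]);
translate([1338, 0, 409]) cube([64, 976, 18]);
translate([1503, 0, 409]) cube([64, 976, 18]);
translate([1668, 0, 409]) cube([64, 976, 18]);


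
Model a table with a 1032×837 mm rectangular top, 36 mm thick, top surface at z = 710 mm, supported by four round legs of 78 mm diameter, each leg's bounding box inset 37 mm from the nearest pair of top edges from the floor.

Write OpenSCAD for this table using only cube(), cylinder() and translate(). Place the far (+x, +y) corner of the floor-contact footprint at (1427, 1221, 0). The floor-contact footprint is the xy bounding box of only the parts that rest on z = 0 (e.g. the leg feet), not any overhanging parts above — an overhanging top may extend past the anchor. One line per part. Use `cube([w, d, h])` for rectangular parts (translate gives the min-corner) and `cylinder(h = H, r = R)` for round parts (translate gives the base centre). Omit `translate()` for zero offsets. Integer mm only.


// leg_h = 710 - 36 = 674
translate([432, 421, 674]) cube([1032, 837, 36]);
translate([508, 497, 0]) cylinder(h = 674, r = 39);
translate([1388, 497, 0]) cylinder(h = 674, r = 39);
translate([508, 1182, 0]) cylinder(h = 674, r = 39);
translate([1388, 1182, 0]) cylinder(h = 674, r = 39);


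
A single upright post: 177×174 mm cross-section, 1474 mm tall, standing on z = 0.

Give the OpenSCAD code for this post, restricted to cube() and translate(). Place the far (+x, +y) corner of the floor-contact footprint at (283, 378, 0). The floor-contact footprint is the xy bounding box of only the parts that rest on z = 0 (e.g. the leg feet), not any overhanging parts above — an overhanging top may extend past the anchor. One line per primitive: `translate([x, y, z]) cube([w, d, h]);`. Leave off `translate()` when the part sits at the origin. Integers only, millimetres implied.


translate([106, 204, 0]) cube([177, 174, 1474]);


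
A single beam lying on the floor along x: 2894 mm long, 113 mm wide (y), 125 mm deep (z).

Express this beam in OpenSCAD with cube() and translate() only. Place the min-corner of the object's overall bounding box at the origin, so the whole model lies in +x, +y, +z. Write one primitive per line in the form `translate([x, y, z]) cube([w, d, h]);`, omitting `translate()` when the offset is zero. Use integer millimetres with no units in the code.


cube([2894, 113, 125]);


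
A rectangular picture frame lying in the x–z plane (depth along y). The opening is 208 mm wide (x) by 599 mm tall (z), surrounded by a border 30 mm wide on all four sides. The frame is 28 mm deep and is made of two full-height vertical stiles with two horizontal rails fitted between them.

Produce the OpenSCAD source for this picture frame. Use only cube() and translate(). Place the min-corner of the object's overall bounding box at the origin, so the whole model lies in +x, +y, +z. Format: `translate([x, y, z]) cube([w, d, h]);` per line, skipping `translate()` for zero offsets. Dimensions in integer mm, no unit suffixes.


cube([30, 28, 659]);
translate([238, 0, 0]) cube([30, 28, 659]);
translate([30, 0, 0]) cube([208, 28, 30]);
translate([30, 0, 629]) cube([208, 28, 30]);


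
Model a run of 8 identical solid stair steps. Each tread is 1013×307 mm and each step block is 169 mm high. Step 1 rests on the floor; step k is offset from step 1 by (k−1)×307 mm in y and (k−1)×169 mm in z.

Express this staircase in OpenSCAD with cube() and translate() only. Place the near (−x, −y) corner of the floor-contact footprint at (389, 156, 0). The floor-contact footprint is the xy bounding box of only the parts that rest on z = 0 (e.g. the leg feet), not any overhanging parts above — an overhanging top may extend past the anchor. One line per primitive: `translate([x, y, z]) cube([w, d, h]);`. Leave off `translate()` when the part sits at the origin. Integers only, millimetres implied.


translate([389, 156, 0]) cube([1013, 307, 169]);
translate([389, 463, 169]) cube([1013, 307, 169]);
translate([389, 770, 338]) cube([1013, 307, 169]);
translate([389, 1077, 507]) cube([1013, 307, 169]);
translate([389, 1384, 676]) cube([1013, 307, 169]);
translate([389, 1691, 845]) cube([1013, 307, 169]);
translate([389, 1998, 1014]) cube([1013, 307, 169]);
translate([389, 2305, 1183]) cube([1013, 307, 169]);


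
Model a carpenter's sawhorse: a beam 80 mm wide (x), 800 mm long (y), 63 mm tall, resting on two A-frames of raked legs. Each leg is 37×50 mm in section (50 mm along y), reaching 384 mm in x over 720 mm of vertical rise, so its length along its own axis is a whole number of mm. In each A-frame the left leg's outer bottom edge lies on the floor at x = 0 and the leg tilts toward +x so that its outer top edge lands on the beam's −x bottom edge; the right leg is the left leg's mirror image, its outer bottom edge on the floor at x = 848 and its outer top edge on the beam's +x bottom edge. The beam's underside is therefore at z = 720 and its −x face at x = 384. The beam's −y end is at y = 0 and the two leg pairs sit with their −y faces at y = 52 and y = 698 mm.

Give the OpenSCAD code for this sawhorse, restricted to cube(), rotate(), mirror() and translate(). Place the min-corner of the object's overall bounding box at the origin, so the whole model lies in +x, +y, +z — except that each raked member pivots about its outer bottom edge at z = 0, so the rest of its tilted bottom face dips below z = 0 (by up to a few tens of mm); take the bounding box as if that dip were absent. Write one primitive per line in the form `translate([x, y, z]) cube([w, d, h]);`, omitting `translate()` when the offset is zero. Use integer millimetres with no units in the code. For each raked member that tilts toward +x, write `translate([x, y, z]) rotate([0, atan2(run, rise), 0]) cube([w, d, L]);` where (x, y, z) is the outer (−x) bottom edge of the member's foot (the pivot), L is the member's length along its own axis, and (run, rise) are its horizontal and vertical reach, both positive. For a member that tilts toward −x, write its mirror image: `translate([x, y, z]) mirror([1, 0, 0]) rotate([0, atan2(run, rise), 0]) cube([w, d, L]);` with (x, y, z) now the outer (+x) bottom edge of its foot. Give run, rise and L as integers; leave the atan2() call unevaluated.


// leg length = √(384² + 720²) = 816
// right-leg outer foot x = 2·384 + 80 = 848
// beam min-corner = (384, 0, 720)
translate([384, 0, 720]) cube([80, 800, 63]);
translate([0, 52, 0]) rotate([0, atan2(384, 720), 0]) cube([37, 50, 816]);
translate([848, 52, 0]) mirror([1, 0, 0]) rotate([0, atan2(384, 720), 0]) cube([37, 50, 816]);
translate([0, 698, 0]) rotate([0, atan2(384, 720), 0]) cube([37, 50, 816]);
translate([848, 698, 0]) mirror([1, 0, 0]) rotate([0, atan2(384, 720), 0]) cube([37, 50, 816]);


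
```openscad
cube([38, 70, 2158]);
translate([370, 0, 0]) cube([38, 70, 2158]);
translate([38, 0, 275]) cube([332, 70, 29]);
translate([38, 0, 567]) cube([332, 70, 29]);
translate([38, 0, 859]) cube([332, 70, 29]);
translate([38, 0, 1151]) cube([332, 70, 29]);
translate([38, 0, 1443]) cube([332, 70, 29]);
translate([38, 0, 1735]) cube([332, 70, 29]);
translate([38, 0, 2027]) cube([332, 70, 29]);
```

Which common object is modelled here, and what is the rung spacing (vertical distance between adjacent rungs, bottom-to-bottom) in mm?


A ladder. The rung spacing is 292 mm.

Two tall 38×70 posts with 7 short bars between them — a ladder. Adjacent rungs sit at z = 275 and z = 567, so the spacing is 567 − 275 = 292 mm.


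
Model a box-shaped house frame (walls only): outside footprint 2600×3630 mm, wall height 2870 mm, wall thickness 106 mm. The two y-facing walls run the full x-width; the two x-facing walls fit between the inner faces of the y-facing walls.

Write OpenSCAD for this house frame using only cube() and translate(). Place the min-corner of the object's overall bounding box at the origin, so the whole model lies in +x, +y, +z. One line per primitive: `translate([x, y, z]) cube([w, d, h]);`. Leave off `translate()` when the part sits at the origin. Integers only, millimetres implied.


cube([2600, 106, 2870]);
translate([0, 3524, 0]) cube([2600, 106, 2870]);
translate([0, 106, 0]) cube([106, 3418, 2870]);
translate([2494, 106, 0]) cube([106, 3418, 2870]);


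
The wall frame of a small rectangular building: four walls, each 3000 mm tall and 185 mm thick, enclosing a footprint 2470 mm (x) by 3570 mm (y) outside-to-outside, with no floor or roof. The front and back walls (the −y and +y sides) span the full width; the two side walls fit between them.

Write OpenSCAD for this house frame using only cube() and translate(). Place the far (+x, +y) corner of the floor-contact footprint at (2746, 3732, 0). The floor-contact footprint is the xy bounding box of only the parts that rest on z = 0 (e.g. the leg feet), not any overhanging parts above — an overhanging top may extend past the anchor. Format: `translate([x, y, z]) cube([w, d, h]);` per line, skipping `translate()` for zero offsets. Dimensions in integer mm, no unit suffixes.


translate([276, 162, 0]) cube([2470, 185, 3000]);
translate([276, 3547, 0]) cube([2470, 185, 3000]);
translate([276, 347, 0]) cube([185, 3200, 3000]);
translate([2561, 347, 0]) cube([185, 3200, 3000]);


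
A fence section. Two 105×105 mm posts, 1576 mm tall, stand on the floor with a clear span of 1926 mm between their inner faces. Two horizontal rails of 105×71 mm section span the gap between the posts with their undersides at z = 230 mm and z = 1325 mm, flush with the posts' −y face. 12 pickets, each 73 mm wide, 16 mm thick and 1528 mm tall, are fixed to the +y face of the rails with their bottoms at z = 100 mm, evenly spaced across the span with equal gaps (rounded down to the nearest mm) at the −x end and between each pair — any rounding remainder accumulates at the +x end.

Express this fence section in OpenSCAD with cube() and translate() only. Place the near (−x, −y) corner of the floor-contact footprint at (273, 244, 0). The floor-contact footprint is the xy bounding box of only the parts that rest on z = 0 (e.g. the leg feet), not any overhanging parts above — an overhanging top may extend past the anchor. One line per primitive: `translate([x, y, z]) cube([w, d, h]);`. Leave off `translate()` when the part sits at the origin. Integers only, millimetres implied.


translate([273, 244, 0]) cube([105, 105, 1576]);
translate([2304, 244, 0]) cube([105, 105, 1576]);
translate([378, 244, 230]) cube([1926, 105, 71]);
translate([378, 244, 1325]) cube([1926, 105, 71]);
translate([458, 349, 100]) cube([73, 16, 1528]);
translate([611, 349, 100]) cube([73, 16, 1528]);
translate([764, 349, 100]) cube([73, 16, 1528]);
translate([917, 349, 100]) cube([73, 16, 1528]);
translate([1070, 349, 100]) cube([73, 16, 1528]);
translate([1223, 349, 100]) cube([73, 16, 1528]);
translate([1376, 349, 100]) cube([73, 16, 1528]);
translate([1529, 349, 100]) cube([73, 16, 1528]);
translate([1682, 349, 100]) cube([73, 16, 1528]);
translate([1835, 349, 100]) cube([73, 16, 1528]);
translate([1988, 349, 100]) cube([73, 16, 1528]);
translate([2141, 349, 100]) cube([73, 16, 1528]);


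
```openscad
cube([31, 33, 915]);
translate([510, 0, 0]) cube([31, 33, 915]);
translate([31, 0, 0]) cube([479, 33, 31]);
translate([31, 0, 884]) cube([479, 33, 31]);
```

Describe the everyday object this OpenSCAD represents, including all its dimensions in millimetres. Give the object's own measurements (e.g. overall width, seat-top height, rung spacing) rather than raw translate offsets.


A rectangular picture frame lying in the x–z plane (depth along y). The opening is 479 mm wide (x) by 853 mm tall (z), surrounded by a border 31 mm wide on all four sides. The frame is 33 mm deep and is made of two full-height vertical stiles with two horizontal rails fitted between them.


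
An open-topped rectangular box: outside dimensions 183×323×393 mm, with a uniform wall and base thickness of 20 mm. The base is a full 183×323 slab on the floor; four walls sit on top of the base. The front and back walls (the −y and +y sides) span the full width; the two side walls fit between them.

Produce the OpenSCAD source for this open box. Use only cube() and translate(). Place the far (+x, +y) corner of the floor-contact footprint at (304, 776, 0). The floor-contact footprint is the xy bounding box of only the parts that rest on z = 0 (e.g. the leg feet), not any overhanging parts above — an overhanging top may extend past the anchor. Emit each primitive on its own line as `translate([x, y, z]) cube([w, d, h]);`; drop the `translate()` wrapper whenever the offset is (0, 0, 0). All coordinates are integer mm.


translate([121, 453, 0]) cube([183, 323, 20]);
translate([121, 453, 20]) cube([183, 20, 373]);
translate([121, 756, 20]) cube([183, 20, 373]);
translate([121, 473, 20]) cube([20, 283, 373]);
translate([284, 473, 20]) cube([20, 283, 373]);


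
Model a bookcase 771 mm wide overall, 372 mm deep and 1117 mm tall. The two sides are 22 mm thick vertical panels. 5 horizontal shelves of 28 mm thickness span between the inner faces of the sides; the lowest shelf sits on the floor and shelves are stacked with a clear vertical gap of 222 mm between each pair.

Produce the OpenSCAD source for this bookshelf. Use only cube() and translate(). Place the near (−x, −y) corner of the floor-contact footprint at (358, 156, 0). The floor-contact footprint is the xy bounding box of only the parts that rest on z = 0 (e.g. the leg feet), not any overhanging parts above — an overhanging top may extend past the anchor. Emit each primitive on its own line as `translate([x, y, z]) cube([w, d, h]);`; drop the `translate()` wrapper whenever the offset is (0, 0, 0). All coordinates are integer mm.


translate([358, 156, 0]) cube([22, 372, 1117]);
translate([1107, 156, 0]) cube([22, 372, 1117]);
translate([380, 156, 0]) cube([727, 372, 28]);
translate([380, 156, 250]) cube([727, 372, 28]);
translate([380, 156, 500]) cube([727, 372, 28]);
translate([380, 156, 750]) cube([727, 372, 28]);
translate([380, 156, 1000]) cube([727, 372, 28]);


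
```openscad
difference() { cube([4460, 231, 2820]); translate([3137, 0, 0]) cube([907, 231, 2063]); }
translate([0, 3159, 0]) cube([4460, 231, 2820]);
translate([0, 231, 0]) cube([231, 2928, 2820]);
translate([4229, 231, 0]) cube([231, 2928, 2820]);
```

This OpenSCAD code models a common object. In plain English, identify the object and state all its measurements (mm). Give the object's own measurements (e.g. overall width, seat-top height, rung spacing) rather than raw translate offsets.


A single room: four walls, each 2820 mm tall and 231 mm thick, enclosing an outside footprint 4460×3390 mm (x × y), no floor or roof. The front and back walls (−y and +y sides) run the full x-width; the side walls fit between their inner faces. A door opening 907 mm wide and 2063 mm tall is cut through the front wall from the floor up, its −x edge 3137 mm from the wall's −x end.


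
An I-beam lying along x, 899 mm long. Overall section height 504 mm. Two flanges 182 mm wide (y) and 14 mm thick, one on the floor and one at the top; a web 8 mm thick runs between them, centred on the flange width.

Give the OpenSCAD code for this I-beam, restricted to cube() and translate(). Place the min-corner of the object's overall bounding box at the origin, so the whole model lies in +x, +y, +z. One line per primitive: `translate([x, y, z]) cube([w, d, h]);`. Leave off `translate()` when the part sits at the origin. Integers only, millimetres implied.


cube([899, 182, 14]);
translate([0, 87, 14]) cube([899, 8, 476]);
translate([0, 0, 490]) cube([899, 182, 14]);


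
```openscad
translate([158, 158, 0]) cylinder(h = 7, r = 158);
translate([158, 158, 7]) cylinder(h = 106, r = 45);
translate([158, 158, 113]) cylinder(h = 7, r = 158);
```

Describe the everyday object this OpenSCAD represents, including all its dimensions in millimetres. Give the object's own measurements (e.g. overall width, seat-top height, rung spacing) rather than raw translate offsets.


A spool: two coaxial disc flanges of radius 158 mm and thickness 7 mm, joined by a core cylinder of radius 45 mm and height 106 mm. The lower flange rests on z = 0 and the three cylinders share a vertical axis.


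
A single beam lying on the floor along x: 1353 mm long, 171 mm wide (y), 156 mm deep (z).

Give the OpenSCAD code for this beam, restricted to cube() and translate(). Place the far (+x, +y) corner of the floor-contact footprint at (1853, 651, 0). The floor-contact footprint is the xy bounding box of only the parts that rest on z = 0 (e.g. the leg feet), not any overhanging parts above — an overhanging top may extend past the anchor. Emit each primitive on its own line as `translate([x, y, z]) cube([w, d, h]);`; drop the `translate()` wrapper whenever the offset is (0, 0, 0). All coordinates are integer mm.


translate([500, 480, 0]) cube([1353, 171, 156]);


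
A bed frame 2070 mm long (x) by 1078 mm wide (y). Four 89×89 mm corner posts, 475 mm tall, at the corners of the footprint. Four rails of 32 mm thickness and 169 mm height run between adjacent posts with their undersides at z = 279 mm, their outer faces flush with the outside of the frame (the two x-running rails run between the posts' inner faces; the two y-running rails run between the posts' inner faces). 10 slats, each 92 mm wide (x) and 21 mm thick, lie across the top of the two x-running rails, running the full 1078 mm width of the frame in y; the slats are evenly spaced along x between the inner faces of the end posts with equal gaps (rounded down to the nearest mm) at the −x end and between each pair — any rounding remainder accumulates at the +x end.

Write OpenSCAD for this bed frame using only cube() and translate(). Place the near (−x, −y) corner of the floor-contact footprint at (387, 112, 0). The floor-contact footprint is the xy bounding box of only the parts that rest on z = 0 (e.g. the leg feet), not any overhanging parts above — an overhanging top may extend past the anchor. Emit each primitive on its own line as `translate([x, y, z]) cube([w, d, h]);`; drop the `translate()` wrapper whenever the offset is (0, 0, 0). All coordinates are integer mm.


translate([387, 112, 0]) cube([89, 89, 475]);
translate([387, 1101, 0]) cube([89, 89, 475]);
translate([2368, 112, 0]) cube([89, 89, 475]);
translate([2368, 1101, 0]) cube([89, 89, 475]);
translate([476, 112, 279]) cube([1892, 32, 169]);
translate([476, 1158, 279]) cube([1892, 32, 169]);
translate([387, 201, 279]) cube([32, 900, 169]);
translate([2425, 201, 279]) cube([32, 900, 169]);
translate([564, 112, 448]) cube([92, 1078, 21]);
translate([744, 112, 448]) cube([92, 1078, 21]);
translate([924, 112, 448]) cube([92, 1078, 21]);
translate([1104, 112, 448]) cube([92, 1078, 21]);
translate([1284, 112, 448]) cube([92, 1078, 21]);
translate([1464, 112, 448]) cube([92, 1078, 21]);
translate([1644, 112, 448]) cube([92, 1078, 21]);
translate([1824, 112, 448]) cube([92, 1078, 21]);
translate([2004, 112, 448]) cube([92, 1078, 21]);
translate([2184, 112, 448]) cube([92, 1078, 21]);


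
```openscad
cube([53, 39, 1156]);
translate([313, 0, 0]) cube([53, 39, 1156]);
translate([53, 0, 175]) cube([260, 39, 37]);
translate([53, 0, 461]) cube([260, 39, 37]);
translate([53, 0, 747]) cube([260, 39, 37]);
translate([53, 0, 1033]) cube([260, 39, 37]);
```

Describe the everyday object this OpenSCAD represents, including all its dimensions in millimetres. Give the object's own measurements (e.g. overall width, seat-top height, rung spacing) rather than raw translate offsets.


A straight ladder. Two 53×39 mm vertical rails, 1156 mm tall, stand 366 mm apart (outside-to-outside) with their front faces coplanar on the −y side. 4 rungs, each 39 mm deep and 37 mm tall, span between the inner faces of the rails, front faces flush with the rails. The lowest rung's underside is at z = 175 mm and rungs are spaced 286 mm apart (underside to underside).


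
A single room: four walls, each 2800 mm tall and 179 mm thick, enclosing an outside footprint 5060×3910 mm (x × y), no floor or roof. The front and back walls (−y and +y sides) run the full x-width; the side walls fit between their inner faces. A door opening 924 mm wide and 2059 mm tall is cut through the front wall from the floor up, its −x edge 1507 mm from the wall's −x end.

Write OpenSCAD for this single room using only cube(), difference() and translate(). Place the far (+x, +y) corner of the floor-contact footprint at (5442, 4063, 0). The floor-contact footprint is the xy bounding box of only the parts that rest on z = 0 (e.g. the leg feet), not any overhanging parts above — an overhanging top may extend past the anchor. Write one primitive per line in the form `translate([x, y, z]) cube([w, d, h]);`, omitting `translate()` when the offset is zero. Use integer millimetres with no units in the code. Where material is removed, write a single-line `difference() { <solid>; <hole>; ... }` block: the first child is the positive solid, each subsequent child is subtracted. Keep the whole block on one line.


difference() { translate([382, 153, 0]) cube([5060, 179, 2800]); translate([1889, 153, 0]) cube([924, 179, 2059]); }
translate([382, 3884, 0]) cube([5060, 179, 2800]);
translate([382, 332, 0]) cube([179, 3552, 2800]);
translate([5263, 332, 0]) cube([179, 3552, 2800]);


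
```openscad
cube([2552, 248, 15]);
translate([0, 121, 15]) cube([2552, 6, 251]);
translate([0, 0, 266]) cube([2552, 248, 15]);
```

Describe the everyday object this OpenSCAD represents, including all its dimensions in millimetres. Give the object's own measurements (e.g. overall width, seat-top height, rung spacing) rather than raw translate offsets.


An I-beam lying along x, 2552 mm long. Overall section height 281 mm. Two flanges 248 mm wide (y) and 15 mm thick, one on the floor and one at the top; a web 6 mm thick runs between them, centred on the flange width.


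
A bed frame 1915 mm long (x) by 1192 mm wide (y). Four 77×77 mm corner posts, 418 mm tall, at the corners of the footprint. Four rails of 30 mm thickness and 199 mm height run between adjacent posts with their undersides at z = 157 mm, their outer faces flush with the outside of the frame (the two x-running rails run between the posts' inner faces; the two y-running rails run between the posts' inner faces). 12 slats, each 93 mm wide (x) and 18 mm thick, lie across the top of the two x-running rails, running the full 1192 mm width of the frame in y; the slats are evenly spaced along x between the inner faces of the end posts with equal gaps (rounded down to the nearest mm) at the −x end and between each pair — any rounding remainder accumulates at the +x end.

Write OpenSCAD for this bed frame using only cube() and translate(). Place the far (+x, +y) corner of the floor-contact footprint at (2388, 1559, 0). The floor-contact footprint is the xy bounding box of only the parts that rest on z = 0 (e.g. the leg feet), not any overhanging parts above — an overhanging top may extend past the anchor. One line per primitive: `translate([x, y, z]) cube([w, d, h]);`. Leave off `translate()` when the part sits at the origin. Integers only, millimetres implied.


translate([473, 367, 0]) cube([77, 77, 418]);
translate([473, 1482, 0]) cube([77, 77, 418]);
translate([2311, 367, 0]) cube([77, 77, 418]);
translate([2311, 1482, 0]) cube([77, 77, 418]);
translate([550, 367, 157]) cube([1761, 30, 199]);
translate([550, 1529, 157]) cube([1761, 30, 199]);
translate([473, 444, 157]) cube([30, 1038, 199]);
translate([2358, 444, 157]) cube([30, 1038, 199]);
translate([599, 367, 356]) cube([93, 1192, 18]);
translate([741, 367, 356]) cube([93, 1192, 18]);
translate([883, 367, 356]) cube([93, 1192, 18]);
translate([1025, 367, 356]) cube([93, 1192, 18]);
translate([1167, 367, 356]) cube([93, 1192, 18]);
translate([1309, 367, 356]) cube([93, 1192, 18]);
translate([1451, 367, 356]) cube([93, 1192, 18]);
translate([1593, 367, 356]) cube([93, 1192, 18]);
translate([1735, 367, 356]) cube([93, 1192, 18]);
translate([1877, 367, 356]) cube([93, 1192, 18]);
translate([2019, 367, 356]) cube([93, 1192, 18]);
translate([2161, 367, 356]) cube([93, 1192, 18]);


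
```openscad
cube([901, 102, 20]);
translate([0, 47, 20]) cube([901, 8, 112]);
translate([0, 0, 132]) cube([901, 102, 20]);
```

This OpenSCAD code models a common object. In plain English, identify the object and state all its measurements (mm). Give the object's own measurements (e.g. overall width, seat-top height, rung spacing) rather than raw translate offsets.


An I-beam lying along x, 901 mm long. Overall section height 152 mm. Two flanges 102 mm wide (y) and 20 mm thick, one on the floor and one at the top; a web 8 mm thick runs between them, centred on the flange width.


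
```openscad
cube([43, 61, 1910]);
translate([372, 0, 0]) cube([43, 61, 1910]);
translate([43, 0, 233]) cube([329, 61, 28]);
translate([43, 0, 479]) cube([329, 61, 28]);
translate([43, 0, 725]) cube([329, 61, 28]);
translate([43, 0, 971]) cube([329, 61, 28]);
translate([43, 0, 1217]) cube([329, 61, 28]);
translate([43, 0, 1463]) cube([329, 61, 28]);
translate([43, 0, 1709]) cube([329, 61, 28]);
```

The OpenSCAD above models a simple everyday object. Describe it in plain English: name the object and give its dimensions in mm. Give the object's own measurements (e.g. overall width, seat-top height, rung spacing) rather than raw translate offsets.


A straight ladder. Two 43×61 mm vertical rails, 1910 mm tall, stand 415 mm apart (outside-to-outside) with their front faces coplanar on the −y side. 7 rungs, each 61 mm deep and 28 mm tall, span between the inner faces of the rails, front faces flush with the rails. The lowest rung's underside is at z = 233 mm and rungs are spaced 246 mm apart (underside to underside).


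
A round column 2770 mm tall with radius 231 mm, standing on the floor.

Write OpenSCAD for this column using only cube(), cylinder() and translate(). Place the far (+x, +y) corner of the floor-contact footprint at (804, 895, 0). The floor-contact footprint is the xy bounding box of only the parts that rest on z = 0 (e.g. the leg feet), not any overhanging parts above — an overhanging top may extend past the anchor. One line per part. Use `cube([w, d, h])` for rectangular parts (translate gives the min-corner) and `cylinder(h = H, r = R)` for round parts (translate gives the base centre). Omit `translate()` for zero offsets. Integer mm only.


translate([573, 664, 0]) cylinder(h = 2770, r = 231);


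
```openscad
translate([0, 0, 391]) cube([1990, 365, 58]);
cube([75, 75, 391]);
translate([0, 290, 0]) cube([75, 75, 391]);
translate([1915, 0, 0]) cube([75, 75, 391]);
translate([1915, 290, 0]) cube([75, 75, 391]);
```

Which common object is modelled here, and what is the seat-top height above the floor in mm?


A bench. The seat-top height is 449 mm.

A long slab on four corner posts — a bench. The slab sits at z = 391 with thickness 58, so the top is 391 + 58 = 449 mm.


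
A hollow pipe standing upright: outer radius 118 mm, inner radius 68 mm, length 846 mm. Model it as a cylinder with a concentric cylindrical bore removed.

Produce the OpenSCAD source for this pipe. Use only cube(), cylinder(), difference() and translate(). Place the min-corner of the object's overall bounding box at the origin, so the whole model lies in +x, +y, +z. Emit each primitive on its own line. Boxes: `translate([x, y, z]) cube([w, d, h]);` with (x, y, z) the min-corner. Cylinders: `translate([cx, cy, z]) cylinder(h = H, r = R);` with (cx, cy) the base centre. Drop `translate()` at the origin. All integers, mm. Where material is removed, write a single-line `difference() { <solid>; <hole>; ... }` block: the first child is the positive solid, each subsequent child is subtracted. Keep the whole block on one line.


difference() { translate([118, 118, 0]) cylinder(h = 846, r = 118); translate([118, 118, 0]) cylinder(h = 846, r = 68); }


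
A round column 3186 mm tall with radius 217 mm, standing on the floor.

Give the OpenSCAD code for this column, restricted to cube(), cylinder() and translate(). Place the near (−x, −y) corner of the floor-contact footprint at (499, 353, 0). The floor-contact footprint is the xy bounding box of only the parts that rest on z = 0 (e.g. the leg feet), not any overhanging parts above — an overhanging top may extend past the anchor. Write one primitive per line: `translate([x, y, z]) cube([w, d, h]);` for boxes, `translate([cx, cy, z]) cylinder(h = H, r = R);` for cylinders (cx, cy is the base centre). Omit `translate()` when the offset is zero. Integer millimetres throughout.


translate([716, 570, 0]) cylinder(h = 3186, r = 217);


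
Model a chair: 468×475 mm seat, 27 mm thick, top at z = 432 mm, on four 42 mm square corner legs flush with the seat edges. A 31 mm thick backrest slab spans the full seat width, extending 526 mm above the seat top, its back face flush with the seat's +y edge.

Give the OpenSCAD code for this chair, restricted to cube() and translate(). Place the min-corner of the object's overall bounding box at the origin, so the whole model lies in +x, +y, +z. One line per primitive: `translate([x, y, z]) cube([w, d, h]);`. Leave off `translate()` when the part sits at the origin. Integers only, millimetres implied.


translate([0, 0, 405]) cube([468, 475, 27]);
cube([42, 42, 405]);
translate([426, 0, 0]) cube([42, 42, 405]);
translate([0, 433, 0]) cube([42, 42, 405]);
translate([426, 433, 0]) cube([42, 42, 405]);
translate([0, 444, 432]) cube([468, 31, 526]);


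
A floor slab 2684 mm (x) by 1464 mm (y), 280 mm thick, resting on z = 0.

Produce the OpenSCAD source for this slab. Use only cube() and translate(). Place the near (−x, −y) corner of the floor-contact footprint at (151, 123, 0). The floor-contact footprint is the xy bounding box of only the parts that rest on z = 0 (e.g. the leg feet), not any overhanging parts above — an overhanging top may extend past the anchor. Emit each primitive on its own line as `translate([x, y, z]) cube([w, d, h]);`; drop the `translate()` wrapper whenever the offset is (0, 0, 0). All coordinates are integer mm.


translate([151, 123, 0]) cube([2684, 1464, 280]);


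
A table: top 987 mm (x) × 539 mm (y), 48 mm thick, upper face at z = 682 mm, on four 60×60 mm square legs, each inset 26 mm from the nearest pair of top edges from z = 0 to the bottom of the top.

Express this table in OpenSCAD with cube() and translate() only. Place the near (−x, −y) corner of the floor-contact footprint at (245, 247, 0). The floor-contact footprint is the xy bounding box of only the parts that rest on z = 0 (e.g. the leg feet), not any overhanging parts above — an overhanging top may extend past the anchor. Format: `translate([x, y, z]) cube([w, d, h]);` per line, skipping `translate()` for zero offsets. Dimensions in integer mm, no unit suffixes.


// leg_h = 682 - 48 = 634
translate([219, 221, 634]) cube([987, 539, 48]);
translate([245, 247, 0]) cube([60, 60, 634]);
translate([1120, 247, 0]) cube([60, 60, 634]);
translate([245, 674, 0]) cube([60, 60, 634]);
translate([1120, 674, 0]) cube([60, 60, 634]);


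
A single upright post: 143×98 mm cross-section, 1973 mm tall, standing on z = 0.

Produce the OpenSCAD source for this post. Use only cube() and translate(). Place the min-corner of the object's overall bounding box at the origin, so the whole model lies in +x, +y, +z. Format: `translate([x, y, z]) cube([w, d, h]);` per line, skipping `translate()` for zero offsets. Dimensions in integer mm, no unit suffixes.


cube([143, 98, 1973]);


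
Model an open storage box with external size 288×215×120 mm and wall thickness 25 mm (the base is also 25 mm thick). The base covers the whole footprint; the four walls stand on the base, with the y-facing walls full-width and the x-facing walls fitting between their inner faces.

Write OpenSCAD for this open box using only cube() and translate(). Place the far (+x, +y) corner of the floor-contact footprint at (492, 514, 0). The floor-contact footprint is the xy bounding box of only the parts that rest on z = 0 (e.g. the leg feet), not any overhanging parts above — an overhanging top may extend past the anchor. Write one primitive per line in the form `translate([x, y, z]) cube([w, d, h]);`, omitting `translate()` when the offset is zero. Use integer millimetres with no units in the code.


translate([204, 299, 0]) cube([288, 215, 25]);
translate([204, 299, 25]) cube([288, 25, 95]);
translate([204, 489, 25]) cube([288, 25, 95]);
translate([204, 324, 25]) cube([25, 165, 95]);
translate([467, 324, 25]) cube([25, 165, 95]);


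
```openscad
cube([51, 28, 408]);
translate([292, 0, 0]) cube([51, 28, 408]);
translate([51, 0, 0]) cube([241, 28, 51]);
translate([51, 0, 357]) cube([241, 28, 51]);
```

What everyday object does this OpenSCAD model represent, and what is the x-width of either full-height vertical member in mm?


A picture frame. The border width is 51 mm.

Four thin pieces enclosing a rectangular opening — a picture frame. The two full-height stiles are 408 mm tall; the top rail sits at z = 357 and is 51 mm tall, so the border above the opening is 408 − 357 = 51 mm, matching the stile x-width.


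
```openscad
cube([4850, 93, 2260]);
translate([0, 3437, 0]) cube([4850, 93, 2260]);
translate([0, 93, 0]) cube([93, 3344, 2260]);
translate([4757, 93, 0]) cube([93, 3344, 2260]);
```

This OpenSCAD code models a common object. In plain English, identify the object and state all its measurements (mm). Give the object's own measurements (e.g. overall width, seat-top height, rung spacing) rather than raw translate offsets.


The wall frame of a small rectangular building: four walls, each 2260 mm tall and 93 mm thick, enclosing a footprint 4850 mm (x) by 3530 mm (y) outside-to-outside, with no floor or roof. The front and back walls (the −y and +y sides) span the full width; the two side walls fit between them.
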